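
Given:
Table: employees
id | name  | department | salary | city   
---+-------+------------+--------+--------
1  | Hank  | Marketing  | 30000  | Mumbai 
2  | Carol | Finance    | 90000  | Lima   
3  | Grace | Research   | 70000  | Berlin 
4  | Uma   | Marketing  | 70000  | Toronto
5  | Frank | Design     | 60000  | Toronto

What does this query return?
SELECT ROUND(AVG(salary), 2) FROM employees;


SUM(salary) = 320000
COUNT = 5
ROUND(AVG, 2) = ROUND(320000 / 5, 2) = 64000.0

64000.0


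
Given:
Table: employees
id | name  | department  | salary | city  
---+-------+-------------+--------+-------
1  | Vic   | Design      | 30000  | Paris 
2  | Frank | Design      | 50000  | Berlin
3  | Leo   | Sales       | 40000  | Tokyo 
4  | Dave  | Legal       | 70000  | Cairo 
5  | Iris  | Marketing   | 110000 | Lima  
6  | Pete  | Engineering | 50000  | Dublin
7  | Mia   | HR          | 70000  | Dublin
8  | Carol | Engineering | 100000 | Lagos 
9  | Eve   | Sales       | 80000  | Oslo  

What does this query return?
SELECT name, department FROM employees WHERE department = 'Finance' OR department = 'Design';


Filtering: department = 'Finance' OR 'Design'
Matching: 2 rows

2 rows:
Vic, Design
Frank, Design


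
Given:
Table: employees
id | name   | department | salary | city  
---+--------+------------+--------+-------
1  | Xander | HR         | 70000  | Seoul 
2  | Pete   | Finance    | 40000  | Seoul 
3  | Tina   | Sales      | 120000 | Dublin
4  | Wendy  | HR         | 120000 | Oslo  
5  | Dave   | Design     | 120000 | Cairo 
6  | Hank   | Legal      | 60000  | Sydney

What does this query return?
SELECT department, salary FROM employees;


Projecting columns: department, salary

6 rows:
HR, 70000
Finance, 40000
Sales, 120000
HR, 120000
Design, 120000
Legal, 60000


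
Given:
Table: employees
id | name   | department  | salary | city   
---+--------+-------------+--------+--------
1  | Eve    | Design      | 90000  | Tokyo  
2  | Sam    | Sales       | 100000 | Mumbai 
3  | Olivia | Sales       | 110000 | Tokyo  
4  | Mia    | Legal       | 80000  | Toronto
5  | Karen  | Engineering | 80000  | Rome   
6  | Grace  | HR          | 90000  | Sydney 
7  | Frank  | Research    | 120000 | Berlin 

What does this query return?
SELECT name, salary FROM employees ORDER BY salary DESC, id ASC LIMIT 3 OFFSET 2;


Sort by salary DESC (id ASC tiebreak), then skip 2 and take 3
Rows 3 through 5

3 rows:
Sam, 100000
Eve, 90000
Grace, 90000


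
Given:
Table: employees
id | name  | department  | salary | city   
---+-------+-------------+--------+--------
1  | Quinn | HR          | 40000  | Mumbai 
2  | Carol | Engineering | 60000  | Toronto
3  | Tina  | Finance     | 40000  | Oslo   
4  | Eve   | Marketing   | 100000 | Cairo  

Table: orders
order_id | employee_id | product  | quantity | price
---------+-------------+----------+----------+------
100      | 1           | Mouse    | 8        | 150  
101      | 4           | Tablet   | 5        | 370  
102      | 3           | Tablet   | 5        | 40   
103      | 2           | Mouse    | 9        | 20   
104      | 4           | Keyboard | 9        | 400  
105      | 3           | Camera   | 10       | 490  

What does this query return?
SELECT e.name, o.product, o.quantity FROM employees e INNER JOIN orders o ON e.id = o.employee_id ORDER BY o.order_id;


Joining employees.id = orders.employee_id:
  employee Quinn (id=1) -> order Mouse
  employee Eve (id=4) -> order Tablet
  employee Tina (id=3) -> order Tablet
  employee Carol (id=2) -> order Mouse
  employee Eve (id=4) -> order Keyboard
  employee Tina (id=3) -> order Camera


6 rows:
Quinn, Mouse, 8
Eve, Tablet, 5
Tina, Tablet, 5
Carol, Mouse, 9
Eve, Keyboard, 9
Tina, Camera, 10


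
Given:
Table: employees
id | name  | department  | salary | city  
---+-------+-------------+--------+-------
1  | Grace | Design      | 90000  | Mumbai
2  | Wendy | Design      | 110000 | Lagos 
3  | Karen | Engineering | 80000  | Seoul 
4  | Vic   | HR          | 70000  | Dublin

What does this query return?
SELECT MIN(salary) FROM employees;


Salaries: 90000, 110000, 80000, 70000
MIN = 70000

70000


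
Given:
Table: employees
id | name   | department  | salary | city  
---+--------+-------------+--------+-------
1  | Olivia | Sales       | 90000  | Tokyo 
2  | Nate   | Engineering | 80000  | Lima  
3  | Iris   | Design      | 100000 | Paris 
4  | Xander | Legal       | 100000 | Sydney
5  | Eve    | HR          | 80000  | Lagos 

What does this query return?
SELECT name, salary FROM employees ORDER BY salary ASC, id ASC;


Sorting by salary ASC, then id ASC for ties

5 rows:
Nate, 80000
Eve, 80000
Olivia, 90000
Iris, 100000
Xander, 100000


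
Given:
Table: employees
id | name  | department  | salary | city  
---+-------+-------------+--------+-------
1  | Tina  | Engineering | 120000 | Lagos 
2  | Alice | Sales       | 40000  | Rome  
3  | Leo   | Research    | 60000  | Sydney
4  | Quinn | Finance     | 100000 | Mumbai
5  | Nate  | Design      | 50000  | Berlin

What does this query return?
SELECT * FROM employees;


SELECT * returns all 5 rows with all columns

5 rows:
1, Tina, Engineering, 120000, Lagos
2, Alice, Sales, 40000, Rome
3, Leo, Research, 60000, Sydney
4, Quinn, Finance, 100000, Mumbai
5, Nate, Design, 50000, Berlin


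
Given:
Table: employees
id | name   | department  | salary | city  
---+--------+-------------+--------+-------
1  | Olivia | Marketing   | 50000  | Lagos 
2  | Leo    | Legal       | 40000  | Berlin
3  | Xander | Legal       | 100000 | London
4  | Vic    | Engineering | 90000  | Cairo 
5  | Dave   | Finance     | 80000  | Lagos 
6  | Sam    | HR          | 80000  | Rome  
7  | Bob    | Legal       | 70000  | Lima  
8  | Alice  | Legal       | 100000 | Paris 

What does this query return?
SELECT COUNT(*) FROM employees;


COUNT(*) counts all rows

8


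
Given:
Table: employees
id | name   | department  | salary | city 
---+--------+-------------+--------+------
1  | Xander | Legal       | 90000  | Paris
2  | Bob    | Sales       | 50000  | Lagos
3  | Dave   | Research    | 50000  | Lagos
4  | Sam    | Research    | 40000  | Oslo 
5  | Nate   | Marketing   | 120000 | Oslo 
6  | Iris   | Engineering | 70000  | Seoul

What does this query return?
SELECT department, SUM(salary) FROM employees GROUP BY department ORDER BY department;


Summing salary within each department:
  Engineering: 70000 = 70000
  Legal: 90000 = 90000
  Marketing: 120000 = 120000
  Research: 50000 + 40000 = 90000
  Sales: 50000 = 50000


5 groups:
Engineering, 70000
Legal, 90000
Marketing, 120000
Research, 90000
Sales, 50000


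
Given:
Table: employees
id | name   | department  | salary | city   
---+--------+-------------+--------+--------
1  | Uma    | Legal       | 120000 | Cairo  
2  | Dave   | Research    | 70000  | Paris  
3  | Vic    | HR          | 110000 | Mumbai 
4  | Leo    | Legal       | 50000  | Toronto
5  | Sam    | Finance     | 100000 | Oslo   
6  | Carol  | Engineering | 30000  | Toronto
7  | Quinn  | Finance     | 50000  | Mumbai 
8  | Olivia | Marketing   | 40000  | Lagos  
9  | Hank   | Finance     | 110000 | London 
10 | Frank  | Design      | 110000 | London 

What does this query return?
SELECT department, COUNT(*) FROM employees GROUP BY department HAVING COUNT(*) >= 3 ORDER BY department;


Groups with count >= 3:
  Finance: 3 -> PASS
  Design: 1 -> filtered out
  Engineering: 1 -> filtered out
  HR: 1 -> filtered out
  Legal: 2 -> filtered out
  Marketing: 1 -> filtered out
  Research: 1 -> filtered out


1 groups:
Finance, 3


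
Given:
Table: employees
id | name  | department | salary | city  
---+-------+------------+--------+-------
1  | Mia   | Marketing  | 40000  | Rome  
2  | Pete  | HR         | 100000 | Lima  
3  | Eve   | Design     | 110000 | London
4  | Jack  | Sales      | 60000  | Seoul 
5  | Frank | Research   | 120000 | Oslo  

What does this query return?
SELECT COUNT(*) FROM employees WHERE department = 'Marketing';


Counting rows where department = 'Marketing'
  Mia -> MATCH


1


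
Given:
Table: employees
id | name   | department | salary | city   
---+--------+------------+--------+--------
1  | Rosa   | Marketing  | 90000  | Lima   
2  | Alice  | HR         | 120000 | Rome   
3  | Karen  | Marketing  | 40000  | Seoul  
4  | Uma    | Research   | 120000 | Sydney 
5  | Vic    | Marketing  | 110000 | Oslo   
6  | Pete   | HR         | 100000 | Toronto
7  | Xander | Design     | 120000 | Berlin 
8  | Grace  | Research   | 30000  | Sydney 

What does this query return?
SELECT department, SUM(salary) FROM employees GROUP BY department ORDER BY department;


Summing salary within each department:
  Design: 120000 = 120000
  HR: 120000 + 100000 = 220000
  Marketing: 90000 + 40000 + 110000 = 240000
  Research: 120000 + 30000 = 150000


4 groups:
Design, 120000
HR, 220000
Marketing, 240000
Research, 150000


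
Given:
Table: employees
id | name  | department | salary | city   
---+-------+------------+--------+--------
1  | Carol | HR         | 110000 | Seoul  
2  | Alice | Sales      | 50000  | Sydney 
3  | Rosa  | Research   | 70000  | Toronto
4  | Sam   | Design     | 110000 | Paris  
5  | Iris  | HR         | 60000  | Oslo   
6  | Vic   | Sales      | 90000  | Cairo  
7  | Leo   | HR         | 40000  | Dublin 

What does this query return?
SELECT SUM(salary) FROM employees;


SUM(salary) = 110000 + 50000 + 70000 + 110000 + 60000 + 90000 + 40000 = 530000

530000


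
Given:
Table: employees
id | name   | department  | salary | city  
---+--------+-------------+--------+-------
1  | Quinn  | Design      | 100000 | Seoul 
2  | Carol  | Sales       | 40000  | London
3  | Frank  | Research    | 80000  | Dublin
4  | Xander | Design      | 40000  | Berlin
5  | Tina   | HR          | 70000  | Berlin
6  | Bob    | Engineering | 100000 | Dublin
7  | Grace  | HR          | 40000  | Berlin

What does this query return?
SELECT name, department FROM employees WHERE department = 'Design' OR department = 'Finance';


Filtering: department = 'Design' OR 'Finance'
Matching: 2 rows

2 rows:
Quinn, Design
Xander, Design


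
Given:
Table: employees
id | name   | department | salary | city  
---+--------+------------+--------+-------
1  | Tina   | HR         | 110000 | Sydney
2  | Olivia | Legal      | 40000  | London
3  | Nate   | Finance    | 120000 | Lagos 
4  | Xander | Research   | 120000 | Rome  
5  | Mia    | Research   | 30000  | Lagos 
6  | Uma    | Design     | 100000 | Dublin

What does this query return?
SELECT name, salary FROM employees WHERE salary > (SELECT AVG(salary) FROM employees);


Subquery: AVG(salary) = 86666.67
Filtering: salary > 86666.67
  Tina (110000) -> MATCH
  Nate (120000) -> MATCH
  Xander (120000) -> MATCH
  Uma (100000) -> MATCH


4 rows:
Tina, 110000
Nate, 120000
Xander, 120000
Uma, 100000


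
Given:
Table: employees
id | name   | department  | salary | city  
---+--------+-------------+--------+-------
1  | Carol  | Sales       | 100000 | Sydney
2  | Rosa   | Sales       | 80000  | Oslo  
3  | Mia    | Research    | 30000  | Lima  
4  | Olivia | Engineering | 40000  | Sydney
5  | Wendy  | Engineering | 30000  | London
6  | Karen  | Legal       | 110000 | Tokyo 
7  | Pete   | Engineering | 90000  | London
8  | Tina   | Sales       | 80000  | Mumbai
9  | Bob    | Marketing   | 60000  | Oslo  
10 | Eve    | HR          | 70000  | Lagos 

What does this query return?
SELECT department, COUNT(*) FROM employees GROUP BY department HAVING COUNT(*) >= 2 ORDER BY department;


Groups with count >= 2:
  Engineering: 3 -> PASS
  Sales: 3 -> PASS
  HR: 1 -> filtered out
  Legal: 1 -> filtered out
  Marketing: 1 -> filtered out
  Research: 1 -> filtered out


2 groups:
Engineering, 3
Sales, 3


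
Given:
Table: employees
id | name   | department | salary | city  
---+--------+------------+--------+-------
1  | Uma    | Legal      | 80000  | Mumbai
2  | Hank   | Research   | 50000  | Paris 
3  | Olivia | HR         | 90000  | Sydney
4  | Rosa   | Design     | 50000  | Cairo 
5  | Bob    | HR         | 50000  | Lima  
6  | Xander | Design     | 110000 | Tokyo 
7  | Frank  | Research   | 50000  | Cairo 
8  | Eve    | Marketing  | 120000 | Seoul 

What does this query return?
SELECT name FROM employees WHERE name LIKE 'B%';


LIKE 'B%' matches names starting with 'B'
Matching: 1

1 rows:
Bob


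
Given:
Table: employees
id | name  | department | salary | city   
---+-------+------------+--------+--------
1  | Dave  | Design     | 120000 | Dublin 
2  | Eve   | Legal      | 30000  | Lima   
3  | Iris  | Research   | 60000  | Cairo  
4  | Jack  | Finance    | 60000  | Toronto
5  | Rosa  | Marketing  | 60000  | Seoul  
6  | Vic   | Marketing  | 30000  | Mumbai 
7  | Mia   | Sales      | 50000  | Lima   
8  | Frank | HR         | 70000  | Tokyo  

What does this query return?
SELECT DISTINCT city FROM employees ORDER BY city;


All 'city' values (row order): Dublin, Lima, Cairo, Toronto, Seoul, Mumbai, Lima, Tokyo
Removing duplicates leaves 7 unique value(s).

7 values:
Cairo
Dublin
Lima
Mumbai
Seoul
Tokyo
Toronto


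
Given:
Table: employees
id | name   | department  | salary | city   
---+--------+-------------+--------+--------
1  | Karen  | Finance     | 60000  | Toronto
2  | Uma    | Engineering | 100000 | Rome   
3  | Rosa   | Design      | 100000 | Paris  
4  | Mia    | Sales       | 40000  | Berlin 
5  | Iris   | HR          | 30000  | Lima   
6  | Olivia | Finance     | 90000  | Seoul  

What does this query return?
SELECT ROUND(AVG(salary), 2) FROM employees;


SUM(salary) = 420000
COUNT = 6
ROUND(AVG, 2) = ROUND(420000 / 6, 2) = 70000.0

70000.0


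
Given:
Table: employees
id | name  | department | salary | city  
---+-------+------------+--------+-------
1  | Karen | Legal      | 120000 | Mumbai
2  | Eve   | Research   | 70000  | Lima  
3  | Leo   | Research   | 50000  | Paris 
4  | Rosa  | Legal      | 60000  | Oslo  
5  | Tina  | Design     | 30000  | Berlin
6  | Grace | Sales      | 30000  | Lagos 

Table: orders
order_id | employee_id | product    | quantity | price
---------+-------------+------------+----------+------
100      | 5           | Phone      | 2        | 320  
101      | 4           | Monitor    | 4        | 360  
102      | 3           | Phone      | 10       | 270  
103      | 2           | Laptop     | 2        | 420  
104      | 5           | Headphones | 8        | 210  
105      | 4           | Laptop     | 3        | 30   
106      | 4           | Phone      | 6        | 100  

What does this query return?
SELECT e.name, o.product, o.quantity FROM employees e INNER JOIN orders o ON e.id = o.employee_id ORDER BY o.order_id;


Joining employees.id = orders.employee_id:
  employee Tina (id=5) -> order Phone
  employee Rosa (id=4) -> order Monitor
  employee Leo (id=3) -> order Phone
  employee Eve (id=2) -> order Laptop
  employee Tina (id=5) -> order Headphones
  employee Rosa (id=4) -> order Laptop
  employee Rosa (id=4) -> order Phone


7 rows:
Tina, Phone, 2
Rosa, Monitor, 4
Leo, Phone, 10
Eve, Laptop, 2
Tina, Headphones, 8
Rosa, Laptop, 3
Rosa, Phone, 6


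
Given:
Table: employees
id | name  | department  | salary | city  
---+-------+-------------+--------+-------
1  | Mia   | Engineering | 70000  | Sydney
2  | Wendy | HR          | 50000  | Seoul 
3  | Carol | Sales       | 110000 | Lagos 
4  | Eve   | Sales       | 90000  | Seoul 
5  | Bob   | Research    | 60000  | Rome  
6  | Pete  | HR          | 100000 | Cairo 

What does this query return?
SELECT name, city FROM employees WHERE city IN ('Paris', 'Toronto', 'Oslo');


Filtering: city IN ('Paris', 'Toronto', 'Oslo')
Matching: 0 rows

Empty result set (0 rows)


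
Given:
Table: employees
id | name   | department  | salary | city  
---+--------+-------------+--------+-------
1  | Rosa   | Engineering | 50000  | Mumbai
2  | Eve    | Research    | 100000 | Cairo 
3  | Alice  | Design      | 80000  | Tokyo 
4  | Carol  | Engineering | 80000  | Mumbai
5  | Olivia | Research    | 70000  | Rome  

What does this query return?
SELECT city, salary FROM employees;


Projecting columns: city, salary

5 rows:
Mumbai, 50000
Cairo, 100000
Tokyo, 80000
Mumbai, 80000
Rome, 70000


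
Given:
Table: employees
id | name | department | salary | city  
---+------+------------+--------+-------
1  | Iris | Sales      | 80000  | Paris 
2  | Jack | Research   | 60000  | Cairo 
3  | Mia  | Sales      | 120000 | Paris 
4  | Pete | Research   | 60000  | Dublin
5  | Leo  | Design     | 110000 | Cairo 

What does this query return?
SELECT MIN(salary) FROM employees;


Salaries: 80000, 60000, 120000, 60000, 110000
MIN = 60000

60000


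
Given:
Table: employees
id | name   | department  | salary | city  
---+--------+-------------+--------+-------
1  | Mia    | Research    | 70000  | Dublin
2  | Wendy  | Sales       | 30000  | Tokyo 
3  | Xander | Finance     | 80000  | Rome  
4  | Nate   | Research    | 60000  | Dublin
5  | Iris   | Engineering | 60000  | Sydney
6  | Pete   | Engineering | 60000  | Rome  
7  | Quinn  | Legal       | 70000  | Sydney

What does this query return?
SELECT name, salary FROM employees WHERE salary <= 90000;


Filtering: salary <= 90000
Matching: 7 rows

7 rows:
Mia, 70000
Wendy, 30000
Xander, 80000
Nate, 60000
Iris, 60000
Pete, 60000
Quinn, 70000


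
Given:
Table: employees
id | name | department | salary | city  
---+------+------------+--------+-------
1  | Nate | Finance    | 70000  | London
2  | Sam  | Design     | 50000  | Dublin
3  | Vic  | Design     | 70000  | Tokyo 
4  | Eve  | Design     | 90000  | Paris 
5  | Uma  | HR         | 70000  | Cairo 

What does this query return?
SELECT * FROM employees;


SELECT * returns all 5 rows with all columns

5 rows:
1, Nate, Finance, 70000, London
2, Sam, Design, 50000, Dublin
3, Vic, Design, 70000, Tokyo
4, Eve, Design, 90000, Paris
5, Uma, HR, 70000, Cairo


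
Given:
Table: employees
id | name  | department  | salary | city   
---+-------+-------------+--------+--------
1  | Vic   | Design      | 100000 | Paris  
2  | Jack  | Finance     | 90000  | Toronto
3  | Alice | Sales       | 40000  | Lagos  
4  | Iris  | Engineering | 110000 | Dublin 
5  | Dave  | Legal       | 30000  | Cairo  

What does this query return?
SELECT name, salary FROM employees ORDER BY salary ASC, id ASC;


Sorting by salary ASC, then id ASC for ties

5 rows:
Dave, 30000
Alice, 40000
Jack, 90000
Vic, 100000
Iris, 110000


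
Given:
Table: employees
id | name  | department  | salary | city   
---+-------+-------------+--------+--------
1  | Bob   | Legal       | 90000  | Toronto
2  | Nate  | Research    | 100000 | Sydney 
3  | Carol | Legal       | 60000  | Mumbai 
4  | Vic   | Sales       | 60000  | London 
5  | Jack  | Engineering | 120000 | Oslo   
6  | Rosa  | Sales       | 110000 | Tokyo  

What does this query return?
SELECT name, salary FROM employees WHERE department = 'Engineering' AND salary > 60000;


Filtering: department = 'Engineering' AND salary > 60000
Matching: 1 rows

1 rows:
Jack, 120000


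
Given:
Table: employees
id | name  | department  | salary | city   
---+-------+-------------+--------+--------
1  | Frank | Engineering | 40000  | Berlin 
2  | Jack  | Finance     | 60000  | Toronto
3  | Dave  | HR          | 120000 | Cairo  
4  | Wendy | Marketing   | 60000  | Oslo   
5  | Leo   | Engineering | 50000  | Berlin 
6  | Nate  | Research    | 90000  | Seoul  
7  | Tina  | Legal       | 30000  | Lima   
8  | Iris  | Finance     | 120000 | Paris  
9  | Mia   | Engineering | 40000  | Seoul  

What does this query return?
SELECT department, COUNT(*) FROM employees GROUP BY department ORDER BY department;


Assigning each row to its department group:
  Frank -> Engineering
  Jack -> Finance
  Dave -> HR
  Wendy -> Marketing
  Leo -> Engineering
  Nate -> Research
  Tina -> Legal
  Iris -> Finance
  Mia -> Engineering


6 groups:
Engineering, 3
Finance, 2
HR, 1
Legal, 1
Marketing, 1
Research, 1


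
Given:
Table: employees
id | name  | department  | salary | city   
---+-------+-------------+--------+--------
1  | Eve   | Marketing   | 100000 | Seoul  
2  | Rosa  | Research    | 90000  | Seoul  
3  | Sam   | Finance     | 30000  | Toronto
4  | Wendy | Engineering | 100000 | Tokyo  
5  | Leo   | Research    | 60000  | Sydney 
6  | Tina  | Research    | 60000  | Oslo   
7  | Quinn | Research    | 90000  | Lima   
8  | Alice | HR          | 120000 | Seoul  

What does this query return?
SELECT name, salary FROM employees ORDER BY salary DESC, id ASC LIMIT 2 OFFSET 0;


Sort by salary DESC (id ASC tiebreak), then skip 0 and take 2
Rows 1 through 2

2 rows:
Alice, 120000
Eve, 100000


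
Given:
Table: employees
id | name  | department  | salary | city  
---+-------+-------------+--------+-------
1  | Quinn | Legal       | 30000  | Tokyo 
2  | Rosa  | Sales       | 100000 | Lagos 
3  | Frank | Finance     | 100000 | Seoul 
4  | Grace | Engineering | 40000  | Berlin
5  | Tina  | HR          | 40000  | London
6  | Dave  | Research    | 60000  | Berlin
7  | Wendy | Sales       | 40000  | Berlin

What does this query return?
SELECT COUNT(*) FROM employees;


COUNT(*) counts all rows

7


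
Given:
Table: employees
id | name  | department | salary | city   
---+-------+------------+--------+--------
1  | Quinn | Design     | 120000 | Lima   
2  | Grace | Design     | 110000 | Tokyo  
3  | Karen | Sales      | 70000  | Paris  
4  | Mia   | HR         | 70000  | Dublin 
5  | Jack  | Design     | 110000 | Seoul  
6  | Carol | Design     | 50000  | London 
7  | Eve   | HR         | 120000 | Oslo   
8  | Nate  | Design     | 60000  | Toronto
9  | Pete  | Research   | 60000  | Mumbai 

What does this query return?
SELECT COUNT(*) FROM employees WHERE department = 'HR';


Counting rows where department = 'HR'
  Mia -> MATCH
  Eve -> MATCH


2


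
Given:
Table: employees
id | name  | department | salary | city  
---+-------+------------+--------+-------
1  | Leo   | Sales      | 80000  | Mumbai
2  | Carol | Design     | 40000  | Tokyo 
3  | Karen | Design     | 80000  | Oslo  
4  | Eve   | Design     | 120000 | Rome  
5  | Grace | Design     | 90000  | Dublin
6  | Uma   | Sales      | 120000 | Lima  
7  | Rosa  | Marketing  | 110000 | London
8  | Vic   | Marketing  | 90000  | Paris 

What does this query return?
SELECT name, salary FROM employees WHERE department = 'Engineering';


Filtering: department = 'Engineering'
Matching rows: 0

Empty result set (0 rows)


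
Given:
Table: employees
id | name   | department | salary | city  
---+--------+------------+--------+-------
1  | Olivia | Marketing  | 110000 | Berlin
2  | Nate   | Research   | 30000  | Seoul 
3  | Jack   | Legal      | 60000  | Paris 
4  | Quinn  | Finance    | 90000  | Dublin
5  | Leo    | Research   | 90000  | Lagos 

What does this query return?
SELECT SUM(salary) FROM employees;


SUM(salary) = 110000 + 30000 + 60000 + 90000 + 90000 = 380000

380000


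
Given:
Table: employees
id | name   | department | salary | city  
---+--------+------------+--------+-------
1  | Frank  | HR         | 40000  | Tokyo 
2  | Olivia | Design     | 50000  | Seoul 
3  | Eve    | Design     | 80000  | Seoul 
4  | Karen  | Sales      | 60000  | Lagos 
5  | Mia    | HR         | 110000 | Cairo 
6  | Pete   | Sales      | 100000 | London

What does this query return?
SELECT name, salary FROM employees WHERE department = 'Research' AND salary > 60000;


Filtering: department = 'Research' AND salary > 60000
Matching: 0 rows

Empty result set (0 rows)


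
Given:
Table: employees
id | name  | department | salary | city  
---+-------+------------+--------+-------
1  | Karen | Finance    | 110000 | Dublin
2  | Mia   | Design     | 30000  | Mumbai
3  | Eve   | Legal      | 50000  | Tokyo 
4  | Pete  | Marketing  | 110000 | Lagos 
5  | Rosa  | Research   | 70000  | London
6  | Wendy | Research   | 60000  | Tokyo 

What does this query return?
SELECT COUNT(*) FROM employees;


COUNT(*) counts all rows

6


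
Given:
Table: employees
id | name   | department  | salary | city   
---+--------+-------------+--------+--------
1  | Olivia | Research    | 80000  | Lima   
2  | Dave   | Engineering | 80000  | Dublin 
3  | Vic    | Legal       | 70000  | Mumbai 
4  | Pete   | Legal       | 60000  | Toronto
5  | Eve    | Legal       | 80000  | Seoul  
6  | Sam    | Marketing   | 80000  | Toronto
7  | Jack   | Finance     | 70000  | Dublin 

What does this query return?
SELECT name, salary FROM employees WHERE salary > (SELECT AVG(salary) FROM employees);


Subquery: AVG(salary) = 74285.71
Filtering: salary > 74285.71
  Olivia (80000) -> MATCH
  Dave (80000) -> MATCH
  Eve (80000) -> MATCH
  Sam (80000) -> MATCH


4 rows:
Olivia, 80000
Dave, 80000
Eve, 80000
Sam, 80000


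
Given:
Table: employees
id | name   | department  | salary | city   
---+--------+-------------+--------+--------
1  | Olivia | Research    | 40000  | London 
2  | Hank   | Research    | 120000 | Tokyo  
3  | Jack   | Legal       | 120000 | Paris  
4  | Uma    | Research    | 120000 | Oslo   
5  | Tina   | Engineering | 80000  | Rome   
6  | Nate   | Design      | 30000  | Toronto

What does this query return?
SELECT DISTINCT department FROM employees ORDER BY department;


All 'department' values (row order): Research, Research, Legal, Research, Engineering, Design
Removing duplicates leaves 4 unique value(s).

4 values:
Design
Engineering
Legal
Research


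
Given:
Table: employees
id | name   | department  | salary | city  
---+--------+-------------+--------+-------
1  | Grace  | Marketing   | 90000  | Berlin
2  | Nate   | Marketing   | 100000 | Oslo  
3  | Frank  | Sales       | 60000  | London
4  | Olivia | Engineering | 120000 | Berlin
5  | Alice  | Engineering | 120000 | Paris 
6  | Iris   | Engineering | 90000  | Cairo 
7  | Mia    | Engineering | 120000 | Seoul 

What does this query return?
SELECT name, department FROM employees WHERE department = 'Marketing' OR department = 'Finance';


Filtering: department = 'Marketing' OR 'Finance'
Matching: 2 rows

2 rows:
Grace, Marketing
Nate, Marketing


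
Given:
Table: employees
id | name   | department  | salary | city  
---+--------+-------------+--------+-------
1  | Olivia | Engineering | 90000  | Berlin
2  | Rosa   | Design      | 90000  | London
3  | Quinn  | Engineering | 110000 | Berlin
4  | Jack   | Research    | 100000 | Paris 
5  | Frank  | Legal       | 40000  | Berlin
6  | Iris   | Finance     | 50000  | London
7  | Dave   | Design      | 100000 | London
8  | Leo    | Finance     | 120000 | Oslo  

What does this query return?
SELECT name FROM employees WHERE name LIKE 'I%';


LIKE 'I%' matches names starting with 'I'
Matching: 1

1 rows:
Iris


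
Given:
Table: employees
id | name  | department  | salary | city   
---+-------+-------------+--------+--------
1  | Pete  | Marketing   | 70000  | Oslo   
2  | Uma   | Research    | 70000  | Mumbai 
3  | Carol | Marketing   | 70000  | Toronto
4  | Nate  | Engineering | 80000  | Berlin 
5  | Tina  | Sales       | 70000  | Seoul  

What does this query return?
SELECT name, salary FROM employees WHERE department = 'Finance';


Filtering: department = 'Finance'
Matching rows: 0

Empty result set (0 rows)


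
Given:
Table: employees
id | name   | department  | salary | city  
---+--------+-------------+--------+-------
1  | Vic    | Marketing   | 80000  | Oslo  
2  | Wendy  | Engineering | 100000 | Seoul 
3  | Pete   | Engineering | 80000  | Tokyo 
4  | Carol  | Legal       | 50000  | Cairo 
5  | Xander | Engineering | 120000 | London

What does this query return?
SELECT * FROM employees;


SELECT * returns all 5 rows with all columns

5 rows:
1, Vic, Marketing, 80000, Oslo
2, Wendy, Engineering, 100000, Seoul
3, Pete, Engineering, 80000, Tokyo
4, Carol, Legal, 50000, Cairo
5, Xander, Engineering, 120000, London


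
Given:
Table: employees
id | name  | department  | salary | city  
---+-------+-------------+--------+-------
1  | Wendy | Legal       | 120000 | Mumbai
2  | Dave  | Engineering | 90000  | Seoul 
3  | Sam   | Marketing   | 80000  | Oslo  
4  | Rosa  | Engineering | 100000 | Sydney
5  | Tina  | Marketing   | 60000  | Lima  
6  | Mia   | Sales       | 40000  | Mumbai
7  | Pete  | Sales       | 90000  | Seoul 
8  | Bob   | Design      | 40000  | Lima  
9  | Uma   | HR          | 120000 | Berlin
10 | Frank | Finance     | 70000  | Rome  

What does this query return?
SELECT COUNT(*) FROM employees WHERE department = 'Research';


Counting rows where department = 'Research'


0


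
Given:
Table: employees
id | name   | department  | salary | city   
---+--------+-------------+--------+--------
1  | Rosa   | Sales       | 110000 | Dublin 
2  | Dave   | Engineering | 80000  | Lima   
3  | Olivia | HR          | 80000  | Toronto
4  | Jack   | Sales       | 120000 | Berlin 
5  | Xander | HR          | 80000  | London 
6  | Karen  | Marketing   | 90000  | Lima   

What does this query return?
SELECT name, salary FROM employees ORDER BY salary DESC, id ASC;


Sorting by salary DESC, then id ASC for ties

6 rows:
Jack, 120000
Rosa, 110000
Karen, 90000
Dave, 80000
Olivia, 80000
Xander, 80000


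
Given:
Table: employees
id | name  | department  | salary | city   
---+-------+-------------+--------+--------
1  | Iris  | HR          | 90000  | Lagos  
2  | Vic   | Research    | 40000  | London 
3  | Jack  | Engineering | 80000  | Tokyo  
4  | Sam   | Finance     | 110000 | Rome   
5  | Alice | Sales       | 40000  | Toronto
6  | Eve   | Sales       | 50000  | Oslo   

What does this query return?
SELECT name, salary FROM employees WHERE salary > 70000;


Filtering: salary > 70000
Matching: 3 rows

3 rows:
Iris, 90000
Jack, 80000
Sam, 110000


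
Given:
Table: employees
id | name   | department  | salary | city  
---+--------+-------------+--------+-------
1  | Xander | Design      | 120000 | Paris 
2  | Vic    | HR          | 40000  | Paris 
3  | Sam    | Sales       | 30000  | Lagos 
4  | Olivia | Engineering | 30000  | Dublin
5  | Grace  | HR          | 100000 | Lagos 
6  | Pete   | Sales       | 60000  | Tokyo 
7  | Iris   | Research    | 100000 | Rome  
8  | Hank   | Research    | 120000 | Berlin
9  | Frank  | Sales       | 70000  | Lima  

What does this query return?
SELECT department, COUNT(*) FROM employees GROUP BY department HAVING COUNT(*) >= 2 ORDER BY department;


Groups with count >= 2:
  HR: 2 -> PASS
  Research: 2 -> PASS
  Sales: 3 -> PASS
  Design: 1 -> filtered out
  Engineering: 1 -> filtered out


3 groups:
HR, 2
Research, 2
Sales, 3


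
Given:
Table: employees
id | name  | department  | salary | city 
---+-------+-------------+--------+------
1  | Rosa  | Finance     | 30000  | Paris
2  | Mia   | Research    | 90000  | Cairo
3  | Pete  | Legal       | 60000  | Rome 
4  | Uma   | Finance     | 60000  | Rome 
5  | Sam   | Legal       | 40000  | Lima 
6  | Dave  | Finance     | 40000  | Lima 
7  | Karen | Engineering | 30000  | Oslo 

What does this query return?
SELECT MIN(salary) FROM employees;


Salaries: 30000, 90000, 60000, 60000, 40000, 40000, 30000
MIN = 30000

30000


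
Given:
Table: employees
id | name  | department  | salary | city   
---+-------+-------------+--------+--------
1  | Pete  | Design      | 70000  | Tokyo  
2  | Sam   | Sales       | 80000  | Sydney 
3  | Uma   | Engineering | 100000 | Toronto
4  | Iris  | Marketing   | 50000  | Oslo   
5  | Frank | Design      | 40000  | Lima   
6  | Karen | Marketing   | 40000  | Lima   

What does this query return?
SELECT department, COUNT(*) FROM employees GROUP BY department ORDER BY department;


Assigning each row to its department group:
  Pete -> Design
  Sam -> Sales
  Uma -> Engineering
  Iris -> Marketing
  Frank -> Design
  Karen -> Marketing


4 groups:
Design, 2
Engineering, 1
Marketing, 2
Sales, 1


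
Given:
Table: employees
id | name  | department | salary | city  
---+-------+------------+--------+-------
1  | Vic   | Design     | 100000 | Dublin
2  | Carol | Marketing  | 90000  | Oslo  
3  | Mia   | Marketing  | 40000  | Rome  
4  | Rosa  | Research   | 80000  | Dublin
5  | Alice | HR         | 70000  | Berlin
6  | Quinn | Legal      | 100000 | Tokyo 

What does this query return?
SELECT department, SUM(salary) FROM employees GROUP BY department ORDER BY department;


Summing salary within each department:
  Design: 100000 = 100000
  HR: 70000 = 70000
  Legal: 100000 = 100000
  Marketing: 90000 + 40000 = 130000
  Research: 80000 = 80000


5 groups:
Design, 100000
HR, 70000
Legal, 100000
Marketing, 130000
Research, 80000


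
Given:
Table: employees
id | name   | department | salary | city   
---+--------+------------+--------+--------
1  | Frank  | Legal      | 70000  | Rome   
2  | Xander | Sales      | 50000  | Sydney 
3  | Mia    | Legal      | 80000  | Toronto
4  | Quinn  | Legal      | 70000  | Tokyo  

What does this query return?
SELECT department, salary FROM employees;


Projecting columns: department, salary

4 rows:
Legal, 70000
Sales, 50000
Legal, 80000
Legal, 70000


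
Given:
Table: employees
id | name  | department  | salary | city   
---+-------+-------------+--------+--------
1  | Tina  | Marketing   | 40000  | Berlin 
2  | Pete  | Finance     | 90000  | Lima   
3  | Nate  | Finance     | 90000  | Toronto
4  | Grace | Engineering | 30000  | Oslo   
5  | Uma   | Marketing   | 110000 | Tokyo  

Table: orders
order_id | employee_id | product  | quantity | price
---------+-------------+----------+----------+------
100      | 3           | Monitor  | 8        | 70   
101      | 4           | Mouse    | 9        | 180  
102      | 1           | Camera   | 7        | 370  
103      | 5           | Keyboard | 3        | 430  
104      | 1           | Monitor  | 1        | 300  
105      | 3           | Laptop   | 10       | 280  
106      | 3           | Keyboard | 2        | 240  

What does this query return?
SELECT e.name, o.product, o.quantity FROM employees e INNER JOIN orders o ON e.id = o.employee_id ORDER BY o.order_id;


Joining employees.id = orders.employee_id:
  employee Nate (id=3) -> order Monitor
  employee Grace (id=4) -> order Mouse
  employee Tina (id=1) -> order Camera
  employee Uma (id=5) -> order Keyboard
  employee Tina (id=1) -> order Monitor
  employee Nate (id=3) -> order Laptop
  employee Nate (id=3) -> order Keyboard


7 rows:
Nate, Monitor, 8
Grace, Mouse, 9
Tina, Camera, 7
Uma, Keyboard, 3
Tina, Monitor, 1
Nate, Laptop, 10
Nate, Keyboard, 2


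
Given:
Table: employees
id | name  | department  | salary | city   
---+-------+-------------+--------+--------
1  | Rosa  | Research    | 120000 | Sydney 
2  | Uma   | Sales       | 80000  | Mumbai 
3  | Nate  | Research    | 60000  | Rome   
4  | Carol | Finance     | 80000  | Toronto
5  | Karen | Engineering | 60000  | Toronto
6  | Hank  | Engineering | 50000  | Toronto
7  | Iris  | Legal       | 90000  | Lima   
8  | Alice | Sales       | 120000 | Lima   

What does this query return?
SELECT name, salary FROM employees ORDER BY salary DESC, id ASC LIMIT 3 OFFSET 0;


Sort by salary DESC (id ASC tiebreak), then skip 0 and take 3
Rows 1 through 3

3 rows:
Rosa, 120000
Alice, 120000
Iris, 90000


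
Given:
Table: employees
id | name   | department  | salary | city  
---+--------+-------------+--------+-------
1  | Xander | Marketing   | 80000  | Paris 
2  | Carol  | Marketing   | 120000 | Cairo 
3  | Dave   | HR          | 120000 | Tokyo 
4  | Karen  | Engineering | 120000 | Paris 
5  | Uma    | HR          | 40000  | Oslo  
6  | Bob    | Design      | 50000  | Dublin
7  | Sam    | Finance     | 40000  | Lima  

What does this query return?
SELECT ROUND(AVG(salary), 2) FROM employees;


SUM(salary) = 570000
COUNT = 7
ROUND(AVG, 2) = ROUND(570000 / 7, 2) = 81428.57

81428.57


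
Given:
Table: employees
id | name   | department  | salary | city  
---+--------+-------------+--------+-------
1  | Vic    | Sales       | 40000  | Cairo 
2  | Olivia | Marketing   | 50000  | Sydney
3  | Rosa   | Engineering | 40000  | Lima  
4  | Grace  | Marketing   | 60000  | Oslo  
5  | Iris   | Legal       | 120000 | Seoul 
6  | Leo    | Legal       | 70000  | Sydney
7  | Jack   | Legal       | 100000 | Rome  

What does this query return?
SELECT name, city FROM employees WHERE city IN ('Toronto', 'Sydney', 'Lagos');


Filtering: city IN ('Toronto', 'Sydney', 'Lagos')
Matching: 2 rows

2 rows:
Olivia, Sydney
Leo, Sydney


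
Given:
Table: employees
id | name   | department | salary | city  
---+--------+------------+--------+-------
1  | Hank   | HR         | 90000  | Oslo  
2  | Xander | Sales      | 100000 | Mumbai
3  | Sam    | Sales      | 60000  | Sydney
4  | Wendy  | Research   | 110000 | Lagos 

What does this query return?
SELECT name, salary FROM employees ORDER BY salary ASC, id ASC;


Sorting by salary ASC, then id ASC for ties

4 rows:
Sam, 60000
Hank, 90000
Xander, 100000
Wendy, 110000


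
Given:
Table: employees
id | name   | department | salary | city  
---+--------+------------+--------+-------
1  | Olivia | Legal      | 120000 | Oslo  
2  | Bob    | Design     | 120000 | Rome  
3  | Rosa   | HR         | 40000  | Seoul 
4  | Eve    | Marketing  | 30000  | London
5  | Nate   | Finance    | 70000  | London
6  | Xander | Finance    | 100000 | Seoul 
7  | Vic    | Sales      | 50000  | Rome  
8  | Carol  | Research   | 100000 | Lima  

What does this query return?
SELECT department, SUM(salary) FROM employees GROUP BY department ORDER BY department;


Summing salary within each department:
  Design: 120000 = 120000
  Finance: 70000 + 100000 = 170000
  HR: 40000 = 40000
  Legal: 120000 = 120000
  Marketing: 30000 = 30000
  Research: 100000 = 100000
  Sales: 50000 = 50000


7 groups:
Design, 120000
Finance, 170000
HR, 40000
Legal, 120000
Marketing, 30000
Research, 100000
Sales, 50000


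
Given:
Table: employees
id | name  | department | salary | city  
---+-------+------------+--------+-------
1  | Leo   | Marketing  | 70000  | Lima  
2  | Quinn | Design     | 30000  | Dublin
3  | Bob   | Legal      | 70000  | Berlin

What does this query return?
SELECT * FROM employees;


SELECT * returns all 3 rows with all columns

3 rows:
1, Leo, Marketing, 70000, Lima
2, Quinn, Design, 30000, Dublin
3, Bob, Legal, 70000, Berlin


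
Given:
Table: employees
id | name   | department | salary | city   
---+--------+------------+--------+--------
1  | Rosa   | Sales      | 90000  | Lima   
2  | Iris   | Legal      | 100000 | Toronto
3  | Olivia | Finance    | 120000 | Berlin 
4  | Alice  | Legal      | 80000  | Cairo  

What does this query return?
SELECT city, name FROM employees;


Projecting columns: city, name

4 rows:
Lima, Rosa
Toronto, Iris
Berlin, Olivia
Cairo, Alice


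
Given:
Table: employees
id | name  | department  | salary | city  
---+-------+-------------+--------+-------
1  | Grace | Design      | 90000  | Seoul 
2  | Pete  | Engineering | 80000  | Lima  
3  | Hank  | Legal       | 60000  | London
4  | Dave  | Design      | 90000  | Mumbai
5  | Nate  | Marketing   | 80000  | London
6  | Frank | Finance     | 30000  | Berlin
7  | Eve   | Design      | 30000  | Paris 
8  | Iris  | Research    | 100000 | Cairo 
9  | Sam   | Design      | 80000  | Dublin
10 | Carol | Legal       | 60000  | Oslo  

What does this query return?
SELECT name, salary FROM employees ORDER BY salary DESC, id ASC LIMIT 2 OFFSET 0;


Sort by salary DESC (id ASC tiebreak), then skip 0 and take 2
Rows 1 through 2

2 rows:
Iris, 100000
Grace, 90000


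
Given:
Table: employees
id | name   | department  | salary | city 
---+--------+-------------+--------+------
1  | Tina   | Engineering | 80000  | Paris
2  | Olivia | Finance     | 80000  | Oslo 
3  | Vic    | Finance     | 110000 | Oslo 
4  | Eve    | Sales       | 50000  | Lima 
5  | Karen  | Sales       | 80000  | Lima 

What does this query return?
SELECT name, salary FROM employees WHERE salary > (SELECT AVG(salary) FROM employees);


Subquery: AVG(salary) = 80000.0
Filtering: salary > 80000.0
  Vic (110000) -> MATCH


1 rows:
Vic, 110000


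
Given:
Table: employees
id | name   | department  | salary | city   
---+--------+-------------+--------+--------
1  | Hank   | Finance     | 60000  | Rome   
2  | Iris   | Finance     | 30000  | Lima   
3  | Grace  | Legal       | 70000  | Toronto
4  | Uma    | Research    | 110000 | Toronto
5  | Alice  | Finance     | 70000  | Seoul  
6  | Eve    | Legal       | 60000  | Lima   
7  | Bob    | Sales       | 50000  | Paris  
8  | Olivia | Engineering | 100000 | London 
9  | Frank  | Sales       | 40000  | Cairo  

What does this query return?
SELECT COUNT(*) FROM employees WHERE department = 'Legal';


Counting rows where department = 'Legal'
  Grace -> MATCH
  Eve -> MATCH


2
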